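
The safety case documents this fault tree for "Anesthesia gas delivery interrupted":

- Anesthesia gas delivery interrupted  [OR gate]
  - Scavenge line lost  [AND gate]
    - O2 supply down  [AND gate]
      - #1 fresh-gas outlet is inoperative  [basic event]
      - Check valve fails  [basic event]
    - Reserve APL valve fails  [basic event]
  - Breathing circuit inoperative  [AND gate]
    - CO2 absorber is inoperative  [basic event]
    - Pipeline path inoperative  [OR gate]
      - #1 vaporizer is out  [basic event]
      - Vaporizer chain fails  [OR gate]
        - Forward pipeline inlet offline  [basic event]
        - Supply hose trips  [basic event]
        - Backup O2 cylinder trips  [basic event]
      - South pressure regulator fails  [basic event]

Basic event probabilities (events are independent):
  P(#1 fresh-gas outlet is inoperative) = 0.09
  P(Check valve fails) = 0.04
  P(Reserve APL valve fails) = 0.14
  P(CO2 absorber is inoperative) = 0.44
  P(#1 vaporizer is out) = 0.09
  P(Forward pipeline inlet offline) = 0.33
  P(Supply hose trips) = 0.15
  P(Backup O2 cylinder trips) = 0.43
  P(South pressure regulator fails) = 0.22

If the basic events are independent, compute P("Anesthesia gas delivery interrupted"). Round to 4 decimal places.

P(O2 supply down) [AND] = 0.09 × 0.04 = 0.003600
P(Scavenge line lost) [AND] = 0.003600 × 0.14 = 0.000504
P(Vaporizer chain fails) [OR] = 1 − (1−0.33) × (1−0.15) × (1−0.43) = 0.675385
P(Pipeline path inoperative) [OR] = 1 − (1−0.09) × (1−0.675385) × (1−0.22) = 0.769588
P(Breathing circuit inoperative) [AND] = 0.44 × 0.769588 = 0.338619
P(Anesthesia gas delivery interrupted) [OR] = 1 − (1−0.000504) × (1−0.338619) = 0.338952
Rounded to 4 decimal places: P(Anesthesia gas delivery interrupted) ≈ 0.3390.

0.3390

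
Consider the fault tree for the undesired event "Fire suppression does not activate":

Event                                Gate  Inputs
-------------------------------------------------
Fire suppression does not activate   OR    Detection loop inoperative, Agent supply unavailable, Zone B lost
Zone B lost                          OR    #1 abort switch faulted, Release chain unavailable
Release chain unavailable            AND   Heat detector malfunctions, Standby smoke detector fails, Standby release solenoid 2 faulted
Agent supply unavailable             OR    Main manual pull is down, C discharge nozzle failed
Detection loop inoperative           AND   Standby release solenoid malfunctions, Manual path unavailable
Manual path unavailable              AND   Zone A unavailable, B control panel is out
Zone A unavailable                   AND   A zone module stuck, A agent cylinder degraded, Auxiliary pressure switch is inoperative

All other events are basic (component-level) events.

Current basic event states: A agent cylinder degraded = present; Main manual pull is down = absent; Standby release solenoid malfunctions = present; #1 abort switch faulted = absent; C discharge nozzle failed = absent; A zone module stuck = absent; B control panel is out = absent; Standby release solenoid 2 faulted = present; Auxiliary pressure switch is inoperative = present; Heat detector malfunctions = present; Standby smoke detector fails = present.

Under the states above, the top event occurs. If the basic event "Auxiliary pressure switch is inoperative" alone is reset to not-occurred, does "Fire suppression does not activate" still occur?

Yes

Counterfactual: set "Auxiliary pressure switch is inoperative" to not occurred.
Zone A unavailable [AND]: A zone module stuck=not, A agent cylinder degraded=occurs, Auxiliary pressure switch is inoperative=not → not all inputs occur → does not occur.
Manual path unavailable [AND]: Zone A unavailable=not, B control panel is out=not → not all inputs occur → does not occur.
Detection loop inoperative [AND]: Standby release solenoid malfunctions=occurs, Manual path unavailable=not → not all inputs occur → does not occur.
Agent supply unavailable [OR]: Main manual pull is down=not, C discharge nozzle failed=not → no input occurs → does not occur.
Release chain unavailable [AND]: Heat detector malfunctions=occurs, Standby smoke detector fails=occurs, Standby release solenoid 2 faulted=occurs → all inputs occur → occurs.
Zone B lost [OR]: #1 abort switch faulted=not, Release chain unavailable=occurs → at least one input occurs → occurs.
Fire suppression does not activate [OR]: Detection loop inoperative=not, Agent supply unavailable=not, Zone B lost=occurs → at least one input occurs → occurs.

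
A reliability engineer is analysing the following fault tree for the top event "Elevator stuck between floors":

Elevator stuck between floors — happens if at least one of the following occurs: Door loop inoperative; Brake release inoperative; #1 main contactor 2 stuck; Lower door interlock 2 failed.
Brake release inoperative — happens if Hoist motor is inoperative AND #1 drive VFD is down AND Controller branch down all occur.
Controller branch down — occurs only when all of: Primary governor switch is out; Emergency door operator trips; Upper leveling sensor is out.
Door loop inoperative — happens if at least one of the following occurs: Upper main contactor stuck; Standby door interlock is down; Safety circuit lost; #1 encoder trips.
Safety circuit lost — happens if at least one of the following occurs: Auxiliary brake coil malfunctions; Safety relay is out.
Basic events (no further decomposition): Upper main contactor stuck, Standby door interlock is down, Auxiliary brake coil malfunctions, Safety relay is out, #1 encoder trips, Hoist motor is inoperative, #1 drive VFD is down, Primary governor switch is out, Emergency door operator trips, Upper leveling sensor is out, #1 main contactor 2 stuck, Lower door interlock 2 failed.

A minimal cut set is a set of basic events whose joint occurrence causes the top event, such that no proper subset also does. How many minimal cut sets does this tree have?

8

Safety circuit lost [OR]: union of children's cut sets → 2 cut set(s).
Door loop inoperative [OR]: union of children's cut sets → 5 cut set(s).
Controller branch down [AND]: one cut set from each child combined → 1 × 1 × 1 = 1 cut set(s).
Brake release inoperative [AND]: one cut set from each child combined → 1 × 1 × 1 = 1 cut set(s).
Elevator stuck between floors [OR]: union of children's cut sets → 8 cut set(s).
Minimal cut sets: {Upper main contactor stuck}; {Standby door interlock is down}; {Auxiliary brake coil malfunctions}; {Safety relay is out}; {#1 encoder trips}; {#1 drive VFD is down, Emergency door operator trips, Hoist motor is inoperative, Primary governor switch is out, Upper leveling sensor is out}; {#1 main contactor 2 stuck}; {Lower door interlock 2 failed}.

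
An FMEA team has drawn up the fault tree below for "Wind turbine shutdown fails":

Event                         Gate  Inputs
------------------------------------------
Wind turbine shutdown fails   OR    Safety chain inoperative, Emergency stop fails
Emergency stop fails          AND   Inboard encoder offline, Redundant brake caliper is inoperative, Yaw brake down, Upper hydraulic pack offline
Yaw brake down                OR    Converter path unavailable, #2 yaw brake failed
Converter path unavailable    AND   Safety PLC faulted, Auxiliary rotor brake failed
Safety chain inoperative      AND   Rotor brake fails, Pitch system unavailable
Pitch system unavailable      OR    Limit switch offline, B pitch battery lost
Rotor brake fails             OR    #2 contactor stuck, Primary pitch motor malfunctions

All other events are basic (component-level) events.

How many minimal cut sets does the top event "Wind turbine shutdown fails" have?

Rotor brake fails [OR]: union of children's cut sets → 2 cut set(s).
Pitch system unavailable [OR]: union of children's cut sets → 2 cut set(s).
Safety chain inoperative [AND]: one cut set from each child combined → 2 × 2 = 4 cut set(s).
Converter path unavailable [AND]: one cut set from each child combined → 1 × 1 = 1 cut set(s).
Yaw brake down [OR]: union of children's cut sets → 2 cut set(s).
Emergency stop fails [AND]: one cut set from each child combined → 1 × 1 × 2 × 1 = 2 cut set(s).
Wind turbine shutdown fails [OR]: union of children's cut sets → 6 cut set(s).
Minimal cut sets: {#2 contactor stuck, Limit switch offline}; {#2 contactor stuck, B pitch battery lost}; {Limit switch offline, Primary pitch motor malfunctions}; {B pitch battery lost, Primary pitch motor malfunctions}; {Auxiliary rotor brake failed, Inboard encoder offline, Redundant brake caliper is inoperative, Safety PLC faulted, Upper hydraulic pack offline}; {#2 yaw brake failed, Inboard encoder offline, Redundant brake caliper is inoperative, Upper hydraulic pack offline}.

6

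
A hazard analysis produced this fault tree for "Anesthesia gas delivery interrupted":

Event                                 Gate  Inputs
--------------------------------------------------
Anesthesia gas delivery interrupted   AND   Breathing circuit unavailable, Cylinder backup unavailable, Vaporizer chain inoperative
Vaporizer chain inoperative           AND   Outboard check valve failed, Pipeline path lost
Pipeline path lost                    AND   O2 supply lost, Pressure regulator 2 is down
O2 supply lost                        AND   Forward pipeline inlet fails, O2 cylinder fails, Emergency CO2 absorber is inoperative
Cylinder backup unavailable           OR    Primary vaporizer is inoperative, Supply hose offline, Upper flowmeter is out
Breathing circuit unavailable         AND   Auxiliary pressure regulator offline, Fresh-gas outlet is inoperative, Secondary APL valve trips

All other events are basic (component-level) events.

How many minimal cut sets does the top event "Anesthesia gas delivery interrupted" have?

3

Breathing circuit unavailable [AND]: one cut set from each child combined → 1 × 1 × 1 = 1 cut set(s).
Cylinder backup unavailable [OR]: union of children's cut sets → 3 cut set(s).
O2 supply lost [AND]: one cut set from each child combined → 1 × 1 × 1 = 1 cut set(s).
Pipeline path lost [AND]: one cut set from each child combined → 1 × 1 = 1 cut set(s).
Vaporizer chain inoperative [AND]: one cut set from each child combined → 1 × 1 = 1 cut set(s).
Anesthesia gas delivery interrupted [AND]: one cut set from each child combined → 1 × 3 × 1 = 3 cut set(s).
Minimal cut sets: {Auxiliary pressure regulator offline, Emergency CO2 absorber is inoperative, Forward pipeline inlet fails, Fresh-gas outlet is inoperative, O2 cylinder fails, Outboard check valve failed, Pressure regulator 2 is down, Primary vaporizer is inoperative, Secondary APL valve trips}; {Auxiliary pressure regulator offline, Emergency CO2 absorber is inoperative, Forward pipeline inlet fails, Fresh-gas outlet is inoperative, O2 cylinder fails, Outboard check valve failed, Pressure regulator 2 is down, Secondary APL valve trips, Supply hose offline}; {Auxiliary pressure regulator offline, Emergency CO2 absorber is inoperative, Forward pipeline inlet fails, Fresh-gas outlet is inoperative, O2 cylinder fails, Outboard check valve failed, Pressure regulator 2 is down, Secondary APL valve trips, Upper flowmeter is out}.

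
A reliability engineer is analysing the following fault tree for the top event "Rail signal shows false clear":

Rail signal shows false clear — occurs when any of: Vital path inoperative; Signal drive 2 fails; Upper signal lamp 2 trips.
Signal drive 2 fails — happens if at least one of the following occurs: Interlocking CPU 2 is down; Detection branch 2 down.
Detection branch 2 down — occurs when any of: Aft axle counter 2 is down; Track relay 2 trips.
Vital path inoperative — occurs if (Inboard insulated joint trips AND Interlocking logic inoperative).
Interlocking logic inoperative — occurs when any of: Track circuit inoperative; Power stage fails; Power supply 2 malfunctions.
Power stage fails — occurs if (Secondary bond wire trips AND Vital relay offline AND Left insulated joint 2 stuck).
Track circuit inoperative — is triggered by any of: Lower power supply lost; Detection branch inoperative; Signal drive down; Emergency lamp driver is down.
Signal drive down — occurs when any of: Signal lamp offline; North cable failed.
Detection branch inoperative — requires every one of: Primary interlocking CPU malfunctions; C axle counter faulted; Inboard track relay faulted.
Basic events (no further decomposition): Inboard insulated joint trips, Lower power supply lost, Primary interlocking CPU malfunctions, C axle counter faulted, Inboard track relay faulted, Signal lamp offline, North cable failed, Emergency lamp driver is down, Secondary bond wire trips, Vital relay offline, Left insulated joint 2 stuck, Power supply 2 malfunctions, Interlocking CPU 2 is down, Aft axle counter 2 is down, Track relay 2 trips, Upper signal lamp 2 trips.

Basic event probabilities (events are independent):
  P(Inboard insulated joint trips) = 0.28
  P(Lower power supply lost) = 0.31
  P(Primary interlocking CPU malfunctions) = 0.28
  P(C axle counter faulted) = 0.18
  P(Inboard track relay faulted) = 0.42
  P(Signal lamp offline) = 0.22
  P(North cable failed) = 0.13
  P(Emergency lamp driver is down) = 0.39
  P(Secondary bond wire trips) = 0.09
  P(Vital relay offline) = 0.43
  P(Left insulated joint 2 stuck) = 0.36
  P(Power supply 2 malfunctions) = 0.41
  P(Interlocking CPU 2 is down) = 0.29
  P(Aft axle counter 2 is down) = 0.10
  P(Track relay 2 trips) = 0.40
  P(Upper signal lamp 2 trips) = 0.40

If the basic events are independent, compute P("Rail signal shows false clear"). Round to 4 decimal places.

P(Detection branch inoperative) [AND] = 0.28 × 0.18 × 0.42 = 0.021168
P(Signal drive down) [OR] = 1 − (1−0.22) × (1−0.13) = 0.321400
P(Track circuit inoperative) [OR] = 1 − (1−0.31) × (1−0.021168) × (1−0.321400) × (1−0.39) = 0.720423
P(Power stage fails) [AND] = 0.09 × 0.43 × 0.36 = 0.013932
P(Interlocking logic inoperative) [OR] = 1 − (1−0.720423) × (1−0.013932) × (1−0.41) = 0.837348
P(Vital path inoperative) [AND] = 0.28 × 0.837348 = 0.234457
P(Detection branch 2 down) [OR] = 1 − (1−0.10) × (1−0.40) = 0.460000
P(Signal drive 2 fails) [OR] = 1 − (1−0.29) × (1−0.460000) = 0.616600
P(Rail signal shows false clear) [OR] = 1 − (1−0.234457) × (1−0.616600) × (1−0.40) = 0.823894
Rounded to 4 decimal places: P(Rail signal shows false clear) ≈ 0.8239.

0.8239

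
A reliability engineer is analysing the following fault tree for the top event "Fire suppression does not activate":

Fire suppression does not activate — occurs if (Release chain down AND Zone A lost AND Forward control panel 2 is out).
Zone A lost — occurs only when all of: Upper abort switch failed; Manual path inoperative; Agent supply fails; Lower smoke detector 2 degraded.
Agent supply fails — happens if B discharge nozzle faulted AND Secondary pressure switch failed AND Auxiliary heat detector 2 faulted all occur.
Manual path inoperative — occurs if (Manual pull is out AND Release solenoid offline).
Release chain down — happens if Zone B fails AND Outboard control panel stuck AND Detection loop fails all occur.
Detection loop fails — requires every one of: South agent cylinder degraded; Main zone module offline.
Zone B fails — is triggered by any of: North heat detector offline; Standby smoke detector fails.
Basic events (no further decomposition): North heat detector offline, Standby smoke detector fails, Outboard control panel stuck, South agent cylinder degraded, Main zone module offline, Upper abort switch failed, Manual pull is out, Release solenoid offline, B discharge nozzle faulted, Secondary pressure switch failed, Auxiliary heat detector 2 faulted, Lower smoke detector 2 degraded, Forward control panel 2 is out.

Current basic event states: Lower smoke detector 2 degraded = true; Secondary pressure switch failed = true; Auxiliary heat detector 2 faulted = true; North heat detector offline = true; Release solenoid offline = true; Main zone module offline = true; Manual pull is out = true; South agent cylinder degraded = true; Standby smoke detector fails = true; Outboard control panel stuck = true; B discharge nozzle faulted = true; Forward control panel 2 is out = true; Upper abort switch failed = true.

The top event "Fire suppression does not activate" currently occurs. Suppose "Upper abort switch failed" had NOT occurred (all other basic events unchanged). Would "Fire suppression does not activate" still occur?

No

Counterfactual: set "Upper abort switch failed" to not occurred.
Zone B fails [OR]: North heat detector offline=occurs, Standby smoke detector fails=occurs → at least one input occurs → occurs.
Detection loop fails [AND]: South agent cylinder degraded=occurs, Main zone module offline=occurs → all inputs occur → occurs.
Release chain down [AND]: Zone B fails=occurs, Outboard control panel stuck=occurs, Detection loop fails=occurs → all inputs occur → occurs.
Manual path inoperative [AND]: Manual pull is out=occurs, Release solenoid offline=occurs → all inputs occur → occurs.
Agent supply fails [AND]: B discharge nozzle faulted=occurs, Secondary pressure switch failed=occurs, Auxiliary heat detector 2 faulted=occurs → all inputs occur → occurs.
Zone A lost [AND]: Upper abort switch failed=not, Manual path inoperative=occurs, Agent supply fails=occurs, Lower smoke detector 2 degraded=occurs → not all inputs occur → does not occur.
Fire suppression does not activate [AND]: Release chain down=occurs, Zone A lost=not, Forward control panel 2 is out=occurs → not all inputs occur → does not occur.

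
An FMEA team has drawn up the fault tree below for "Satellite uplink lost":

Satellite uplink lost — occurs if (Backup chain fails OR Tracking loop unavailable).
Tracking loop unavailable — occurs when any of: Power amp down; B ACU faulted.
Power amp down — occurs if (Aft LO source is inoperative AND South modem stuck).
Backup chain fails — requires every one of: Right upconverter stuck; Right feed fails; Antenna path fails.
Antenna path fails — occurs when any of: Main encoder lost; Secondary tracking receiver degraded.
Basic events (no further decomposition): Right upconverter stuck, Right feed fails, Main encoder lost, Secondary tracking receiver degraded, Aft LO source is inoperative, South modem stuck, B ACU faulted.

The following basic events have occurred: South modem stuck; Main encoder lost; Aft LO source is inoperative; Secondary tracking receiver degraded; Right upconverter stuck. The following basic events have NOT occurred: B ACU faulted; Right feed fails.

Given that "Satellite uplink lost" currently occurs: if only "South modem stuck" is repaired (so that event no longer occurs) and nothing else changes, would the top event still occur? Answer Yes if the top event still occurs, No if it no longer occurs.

Counterfactual: set "South modem stuck" to not occurred.
Antenna path fails [OR]: Main encoder lost=occurs, Secondary tracking receiver degraded=occurs → at least one input occurs → occurs.
Backup chain fails [AND]: Right upconverter stuck=occurs, Right feed fails=not, Antenna path fails=occurs → not all inputs occur → does not occur.
Power amp down [AND]: Aft LO source is inoperative=occurs, South modem stuck=not → not all inputs occur → does not occur.
Tracking loop unavailable [OR]: Power amp down=not, B ACU faulted=not → no input occurs → does not occur.
Satellite uplink lost [OR]: Backup chain fails=not, Tracking loop unavailable=not → no input occurs → does not occur.

No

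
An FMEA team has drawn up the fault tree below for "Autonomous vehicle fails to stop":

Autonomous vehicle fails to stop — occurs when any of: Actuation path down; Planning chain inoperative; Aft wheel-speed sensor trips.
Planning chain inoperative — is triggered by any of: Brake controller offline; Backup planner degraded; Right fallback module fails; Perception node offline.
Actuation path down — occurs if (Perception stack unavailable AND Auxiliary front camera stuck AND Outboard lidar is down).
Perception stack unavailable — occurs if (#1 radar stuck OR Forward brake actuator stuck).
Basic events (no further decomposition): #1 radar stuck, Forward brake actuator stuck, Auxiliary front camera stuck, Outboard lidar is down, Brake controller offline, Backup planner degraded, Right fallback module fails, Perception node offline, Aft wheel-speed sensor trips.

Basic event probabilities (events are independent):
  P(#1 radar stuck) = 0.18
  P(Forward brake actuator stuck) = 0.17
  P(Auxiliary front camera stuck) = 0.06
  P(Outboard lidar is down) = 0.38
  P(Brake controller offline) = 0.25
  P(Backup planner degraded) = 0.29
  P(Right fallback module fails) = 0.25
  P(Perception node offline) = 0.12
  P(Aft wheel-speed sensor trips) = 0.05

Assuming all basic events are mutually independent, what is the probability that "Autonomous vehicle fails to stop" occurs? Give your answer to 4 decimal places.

0.6686

P(Perception stack unavailable) [OR] = 1 − (1−0.18) × (1−0.17) = 0.319400
P(Actuation path down) [AND] = 0.319400 × 0.06 × 0.38 = 0.007282
P(Planning chain inoperative) [OR] = 1 − (1−0.25) × (1−0.29) × (1−0.25) × (1−0.12) = 0.648550
P(Autonomous vehicle fails to stop) [OR] = 1 − (1−0.007282) × (1−0.648550) × (1−0.05) = 0.668554
Rounded to 4 decimal places: P(Autonomous vehicle fails to stop) ≈ 0.6686.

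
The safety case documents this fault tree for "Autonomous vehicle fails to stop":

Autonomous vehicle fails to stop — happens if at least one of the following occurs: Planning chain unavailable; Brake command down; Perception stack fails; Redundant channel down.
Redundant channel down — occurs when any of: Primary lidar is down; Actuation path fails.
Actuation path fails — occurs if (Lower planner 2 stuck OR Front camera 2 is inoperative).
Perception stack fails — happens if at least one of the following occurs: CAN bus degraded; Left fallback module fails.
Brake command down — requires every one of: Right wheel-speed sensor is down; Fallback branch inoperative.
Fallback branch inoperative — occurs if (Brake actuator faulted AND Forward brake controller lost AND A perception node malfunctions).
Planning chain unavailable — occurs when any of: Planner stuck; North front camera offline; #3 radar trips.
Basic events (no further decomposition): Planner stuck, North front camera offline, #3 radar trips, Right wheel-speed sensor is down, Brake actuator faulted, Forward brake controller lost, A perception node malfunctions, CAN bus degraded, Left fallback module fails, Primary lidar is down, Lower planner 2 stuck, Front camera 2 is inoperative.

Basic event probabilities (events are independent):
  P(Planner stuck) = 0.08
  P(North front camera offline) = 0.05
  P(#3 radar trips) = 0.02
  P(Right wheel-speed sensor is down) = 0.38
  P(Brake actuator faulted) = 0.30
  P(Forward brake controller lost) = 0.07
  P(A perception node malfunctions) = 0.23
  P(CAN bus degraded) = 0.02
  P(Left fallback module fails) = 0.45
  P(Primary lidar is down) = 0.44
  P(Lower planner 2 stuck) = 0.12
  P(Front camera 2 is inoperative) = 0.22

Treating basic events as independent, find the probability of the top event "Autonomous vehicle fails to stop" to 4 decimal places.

0.8229

P(Planning chain unavailable) [OR] = 1 − (1−0.08) × (1−0.05) × (1−0.02) = 0.143480
P(Fallback branch inoperative) [AND] = 0.30 × 0.07 × 0.23 = 0.004830
P(Brake command down) [AND] = 0.38 × 0.004830 = 0.001835
P(Perception stack fails) [OR] = 1 − (1−0.02) × (1−0.45) = 0.461000
P(Actuation path fails) [OR] = 1 − (1−0.12) × (1−0.22) = 0.313600
P(Redundant channel down) [OR] = 1 − (1−0.44) × (1−0.313600) = 0.615616
P(Autonomous vehicle fails to stop) [OR] = 1 − (1−0.143480) × (1−0.001835) × (1−0.461000) × (1−0.615616) = 0.822869
Rounded to 4 decimal places: P(Autonomous vehicle fails to stop) ≈ 0.8229.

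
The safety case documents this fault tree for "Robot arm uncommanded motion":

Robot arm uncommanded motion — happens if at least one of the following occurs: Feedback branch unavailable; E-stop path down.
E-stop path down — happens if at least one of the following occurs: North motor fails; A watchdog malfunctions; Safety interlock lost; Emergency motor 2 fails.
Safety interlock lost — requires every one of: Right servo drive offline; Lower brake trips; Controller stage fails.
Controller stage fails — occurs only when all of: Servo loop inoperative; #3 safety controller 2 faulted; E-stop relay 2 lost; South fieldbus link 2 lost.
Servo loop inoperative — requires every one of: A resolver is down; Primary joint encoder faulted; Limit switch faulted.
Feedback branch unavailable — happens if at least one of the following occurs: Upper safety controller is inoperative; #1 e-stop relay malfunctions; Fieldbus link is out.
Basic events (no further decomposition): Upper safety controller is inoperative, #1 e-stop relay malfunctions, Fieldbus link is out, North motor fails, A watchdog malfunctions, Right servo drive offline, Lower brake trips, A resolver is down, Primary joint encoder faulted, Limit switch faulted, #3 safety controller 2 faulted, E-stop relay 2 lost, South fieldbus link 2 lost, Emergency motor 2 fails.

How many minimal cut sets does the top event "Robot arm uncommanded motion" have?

7

Feedback branch unavailable [OR]: union of children's cut sets → 3 cut set(s).
Servo loop inoperative [AND]: one cut set from each child combined → 1 × 1 × 1 = 1 cut set(s).
Controller stage fails [AND]: one cut set from each child combined → 1 × 1 × 1 × 1 = 1 cut set(s).
Safety interlock lost [AND]: one cut set from each child combined → 1 × 1 × 1 = 1 cut set(s).
E-stop path down [OR]: union of children's cut sets → 4 cut set(s).
Robot arm uncommanded motion [OR]: union of children's cut sets → 7 cut set(s).
Minimal cut sets: {Upper safety controller is inoperative}; {#1 e-stop relay malfunctions}; {Fieldbus link is out}; {North motor fails}; {A watchdog malfunctions}; {#3 safety controller 2 faulted, A resolver is down, E-stop relay 2 lost, Limit switch faulted, Lower brake trips, Primary joint encoder faulted, Right servo drive offline, South fieldbus link 2 lost}; {Emergency motor 2 fails}.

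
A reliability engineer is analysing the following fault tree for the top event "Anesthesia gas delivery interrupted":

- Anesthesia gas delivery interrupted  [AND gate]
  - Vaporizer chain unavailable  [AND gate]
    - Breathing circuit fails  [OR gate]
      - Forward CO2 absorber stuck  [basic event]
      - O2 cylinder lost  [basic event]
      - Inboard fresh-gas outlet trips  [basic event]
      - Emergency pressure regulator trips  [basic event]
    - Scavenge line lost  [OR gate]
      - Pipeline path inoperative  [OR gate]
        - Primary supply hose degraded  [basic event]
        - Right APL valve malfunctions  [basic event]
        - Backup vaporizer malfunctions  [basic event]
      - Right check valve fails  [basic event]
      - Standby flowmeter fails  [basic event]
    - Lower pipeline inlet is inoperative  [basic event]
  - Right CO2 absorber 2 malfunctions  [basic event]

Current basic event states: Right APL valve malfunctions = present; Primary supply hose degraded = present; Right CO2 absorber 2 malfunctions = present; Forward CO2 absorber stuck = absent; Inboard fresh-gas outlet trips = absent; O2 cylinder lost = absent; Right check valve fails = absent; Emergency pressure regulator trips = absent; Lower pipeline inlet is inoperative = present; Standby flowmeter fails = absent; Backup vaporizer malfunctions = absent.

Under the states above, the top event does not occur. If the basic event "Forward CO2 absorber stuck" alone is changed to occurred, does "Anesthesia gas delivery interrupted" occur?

Yes

Counterfactual: set "Forward CO2 absorber stuck" to occurred.
Breathing circuit fails [OR]: Forward CO2 absorber stuck=occurs, O2 cylinder lost=not, Inboard fresh-gas outlet trips=not, Emergency pressure regulator trips=not → at least one input occurs → occurs.
Pipeline path inoperative [OR]: Primary supply hose degraded=occurs, Right APL valve malfunctions=occurs, Backup vaporizer malfunctions=not → at least one input occurs → occurs.
Scavenge line lost [OR]: Pipeline path inoperative=occurs, Right check valve fails=not, Standby flowmeter fails=not → at least one input occurs → occurs.
Vaporizer chain unavailable [AND]: Breathing circuit fails=occurs, Scavenge line lost=occurs, Lower pipeline inlet is inoperative=occurs → all inputs occur → occurs.
Anesthesia gas delivery interrupted [AND]: Vaporizer chain unavailable=occurs, Right CO2 absorber 2 malfunctions=occurs → all inputs occur → occurs.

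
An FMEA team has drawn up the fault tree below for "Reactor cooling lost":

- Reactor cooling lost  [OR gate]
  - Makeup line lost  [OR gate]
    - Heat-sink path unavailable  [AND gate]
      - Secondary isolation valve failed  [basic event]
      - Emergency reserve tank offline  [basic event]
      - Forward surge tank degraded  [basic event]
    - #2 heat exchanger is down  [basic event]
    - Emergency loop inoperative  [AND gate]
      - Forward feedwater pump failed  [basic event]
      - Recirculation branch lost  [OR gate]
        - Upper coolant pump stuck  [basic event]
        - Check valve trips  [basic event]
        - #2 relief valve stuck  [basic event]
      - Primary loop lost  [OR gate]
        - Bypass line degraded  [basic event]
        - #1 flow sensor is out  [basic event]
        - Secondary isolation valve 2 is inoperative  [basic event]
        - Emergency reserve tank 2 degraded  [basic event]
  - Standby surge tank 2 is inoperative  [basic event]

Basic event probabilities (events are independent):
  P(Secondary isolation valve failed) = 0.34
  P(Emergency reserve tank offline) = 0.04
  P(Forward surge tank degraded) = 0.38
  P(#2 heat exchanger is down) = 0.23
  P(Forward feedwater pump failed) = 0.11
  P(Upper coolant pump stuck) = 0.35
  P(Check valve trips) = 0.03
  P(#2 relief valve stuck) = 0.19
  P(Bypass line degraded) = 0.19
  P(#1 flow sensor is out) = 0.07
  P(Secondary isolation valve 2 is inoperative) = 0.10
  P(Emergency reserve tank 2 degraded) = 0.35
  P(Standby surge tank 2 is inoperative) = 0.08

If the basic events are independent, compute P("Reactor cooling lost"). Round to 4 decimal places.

P(Heat-sink path unavailable) [AND] = 0.34 × 0.04 × 0.38 = 0.005168
P(Recirculation branch lost) [OR] = 1 − (1−0.35) × (1−0.03) × (1−0.19) = 0.489295
P(Primary loop lost) [OR] = 1 − (1−0.19) × (1−0.07) × (1−0.10) × (1−0.35) = 0.559320
P(Emergency loop inoperative) [AND] = 0.11 × 0.489295 × 0.559320 = 0.030104
P(Makeup line lost) [OR] = 1 − (1−0.005168) × (1−0.23) × (1−0.030104) = 0.257040
P(Reactor cooling lost) [OR] = 1 − (1−0.257040) × (1−0.08) = 0.316477
Rounded to 4 decimal places: P(Reactor cooling lost) ≈ 0.3165.

0.3165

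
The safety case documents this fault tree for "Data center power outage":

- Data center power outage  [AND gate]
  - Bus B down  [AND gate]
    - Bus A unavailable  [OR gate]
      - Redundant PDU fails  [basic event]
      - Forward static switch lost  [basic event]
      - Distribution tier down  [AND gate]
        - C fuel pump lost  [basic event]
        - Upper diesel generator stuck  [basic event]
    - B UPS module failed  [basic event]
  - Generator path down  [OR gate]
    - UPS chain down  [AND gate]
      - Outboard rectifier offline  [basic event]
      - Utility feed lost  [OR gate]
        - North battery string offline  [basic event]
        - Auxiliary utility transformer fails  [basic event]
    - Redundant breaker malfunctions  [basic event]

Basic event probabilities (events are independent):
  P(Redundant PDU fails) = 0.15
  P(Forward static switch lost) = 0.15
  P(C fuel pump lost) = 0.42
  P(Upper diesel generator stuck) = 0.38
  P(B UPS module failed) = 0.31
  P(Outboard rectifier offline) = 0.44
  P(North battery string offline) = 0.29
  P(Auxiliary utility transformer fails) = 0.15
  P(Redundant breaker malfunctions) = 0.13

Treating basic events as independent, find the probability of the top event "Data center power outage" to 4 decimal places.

P(Distribution tier down) [AND] = 0.42 × 0.38 = 0.159600
P(Bus A unavailable) [OR] = 1 − (1−0.15) × (1−0.15) × (1−0.159600) = 0.392811
P(Bus B down) [AND] = 0.392811 × 0.31 = 0.121771
P(Utility feed lost) [OR] = 1 − (1−0.29) × (1−0.15) = 0.396500
P(UPS chain down) [AND] = 0.44 × 0.396500 = 0.174460
P(Generator path down) [OR] = 1 − (1−0.174460) × (1−0.13) = 0.281780
P(Data center power outage) [AND] = 0.121771 × 0.281780 = 0.034313
Rounded to 4 decimal places: P(Data center power outage) ≈ 0.0343.

0.0343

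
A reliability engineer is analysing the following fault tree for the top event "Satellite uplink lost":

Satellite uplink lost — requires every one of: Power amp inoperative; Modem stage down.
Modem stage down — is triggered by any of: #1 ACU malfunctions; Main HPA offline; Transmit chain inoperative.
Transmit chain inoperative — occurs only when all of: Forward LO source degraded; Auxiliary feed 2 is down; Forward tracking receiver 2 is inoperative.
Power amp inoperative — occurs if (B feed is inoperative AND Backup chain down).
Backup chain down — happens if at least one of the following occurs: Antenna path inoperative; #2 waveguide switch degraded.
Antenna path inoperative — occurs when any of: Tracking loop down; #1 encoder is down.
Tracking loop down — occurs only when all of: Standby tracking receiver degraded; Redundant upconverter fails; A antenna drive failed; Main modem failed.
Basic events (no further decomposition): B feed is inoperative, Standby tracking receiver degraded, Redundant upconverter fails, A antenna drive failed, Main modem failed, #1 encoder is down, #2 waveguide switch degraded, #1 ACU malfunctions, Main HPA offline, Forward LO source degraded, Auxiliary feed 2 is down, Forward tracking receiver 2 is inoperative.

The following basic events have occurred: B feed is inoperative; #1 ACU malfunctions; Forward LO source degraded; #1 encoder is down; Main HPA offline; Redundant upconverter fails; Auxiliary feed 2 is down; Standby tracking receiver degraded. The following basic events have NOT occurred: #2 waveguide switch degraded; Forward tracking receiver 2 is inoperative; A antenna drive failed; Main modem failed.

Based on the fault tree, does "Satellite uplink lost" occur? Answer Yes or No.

Tracking loop down [AND]: Standby tracking receiver degraded=occurs, Redundant upconverter fails=occurs, A antenna drive failed=not, Main modem failed=not → not all inputs occur → does not occur.
Antenna path inoperative [OR]: Tracking loop down=not, #1 encoder is down=occurs → at least one input occurs → occurs.
Backup chain down [OR]: Antenna path inoperative=occurs, #2 waveguide switch degraded=not → at least one input occurs → occurs.
Power amp inoperative [AND]: B feed is inoperative=occurs, Backup chain down=occurs → all inputs occur → occurs.
Transmit chain inoperative [AND]: Forward LO source degraded=occurs, Auxiliary feed 2 is down=occurs, Forward tracking receiver 2 is inoperative=not → not all inputs occur → does not occur.
Modem stage down [OR]: #1 ACU malfunctions=occurs, Main HPA offline=occurs, Transmit chain inoperative=not → at least one input occurs → occurs.
Satellite uplink lost [AND]: Power amp inoperative=occurs, Modem stage down=occurs → all inputs occur → occurs.

Yes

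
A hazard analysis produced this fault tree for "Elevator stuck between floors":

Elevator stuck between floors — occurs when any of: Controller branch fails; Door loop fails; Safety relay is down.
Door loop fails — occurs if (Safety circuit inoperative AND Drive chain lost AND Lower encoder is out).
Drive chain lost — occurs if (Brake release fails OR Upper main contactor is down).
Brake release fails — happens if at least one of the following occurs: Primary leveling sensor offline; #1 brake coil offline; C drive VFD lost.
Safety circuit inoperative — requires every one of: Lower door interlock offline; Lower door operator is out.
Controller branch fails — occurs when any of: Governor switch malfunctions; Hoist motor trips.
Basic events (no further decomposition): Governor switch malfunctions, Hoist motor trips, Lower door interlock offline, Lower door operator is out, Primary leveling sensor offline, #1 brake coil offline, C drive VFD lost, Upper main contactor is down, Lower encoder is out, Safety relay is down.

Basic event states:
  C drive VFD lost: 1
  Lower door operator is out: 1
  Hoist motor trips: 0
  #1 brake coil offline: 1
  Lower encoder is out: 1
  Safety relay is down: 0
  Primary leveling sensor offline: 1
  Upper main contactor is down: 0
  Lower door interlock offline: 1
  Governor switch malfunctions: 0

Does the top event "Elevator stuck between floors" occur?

Yes

Controller branch fails [OR]: Governor switch malfunctions=not, Hoist motor trips=not → no input occurs → does not occur.
Safety circuit inoperative [AND]: Lower door interlock offline=occurs, Lower door operator is out=occurs → all inputs occur → occurs.
Brake release fails [OR]: Primary leveling sensor offline=occurs, #1 brake coil offline=occurs, C drive VFD lost=occurs → at least one input occurs → occurs.
Drive chain lost [OR]: Brake release fails=occurs, Upper main contactor is down=not → at least one input occurs → occurs.
Door loop fails [AND]: Safety circuit inoperative=occurs, Drive chain lost=occurs, Lower encoder is out=occurs → all inputs occur → occurs.
Elevator stuck between floors [OR]: Controller branch fails=not, Door loop fails=occurs, Safety relay is down=not → at least one input occurs → occurs.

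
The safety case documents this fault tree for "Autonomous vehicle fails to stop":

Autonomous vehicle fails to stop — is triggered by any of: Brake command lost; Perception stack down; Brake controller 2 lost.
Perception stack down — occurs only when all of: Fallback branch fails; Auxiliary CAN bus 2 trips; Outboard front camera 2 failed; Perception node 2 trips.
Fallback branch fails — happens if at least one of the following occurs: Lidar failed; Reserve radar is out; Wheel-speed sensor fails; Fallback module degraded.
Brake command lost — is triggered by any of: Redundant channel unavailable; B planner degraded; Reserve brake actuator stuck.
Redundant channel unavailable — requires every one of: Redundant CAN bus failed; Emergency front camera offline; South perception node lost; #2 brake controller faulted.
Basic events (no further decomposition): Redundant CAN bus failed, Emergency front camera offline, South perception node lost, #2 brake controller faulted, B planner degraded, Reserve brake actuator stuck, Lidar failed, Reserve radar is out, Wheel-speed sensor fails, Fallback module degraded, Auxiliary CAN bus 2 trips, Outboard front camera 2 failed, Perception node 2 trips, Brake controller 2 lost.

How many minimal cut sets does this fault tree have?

8

Redundant channel unavailable [AND]: one cut set from each child combined → 1 × 1 × 1 × 1 = 1 cut set(s).
Brake command lost [OR]: union of children's cut sets → 3 cut set(s).
Fallback branch fails [OR]: union of children's cut sets → 4 cut set(s).
Perception stack down [AND]: one cut set from each child combined → 4 × 1 × 1 × 1 = 4 cut set(s).
Autonomous vehicle fails to stop [OR]: union of children's cut sets → 8 cut set(s).
Minimal cut sets: {#2 brake controller faulted, Emergency front camera offline, Redundant CAN bus failed, South perception node lost}; {B planner degraded}; {Reserve brake actuator stuck}; {Auxiliary CAN bus 2 trips, Lidar failed, Outboard front camera 2 failed, Perception node 2 trips}; {Auxiliary CAN bus 2 trips, Outboard front camera 2 failed, Perception node 2 trips, Reserve radar is out}; {Auxiliary CAN bus 2 trips, Outboard front camera 2 failed, Perception node 2 trips, Wheel-speed sensor fails}; {Auxiliary CAN bus 2 trips, Fallback module degraded, Outboard front camera 2 failed, Perception node 2 trips}; {Brake controller 2 lost}.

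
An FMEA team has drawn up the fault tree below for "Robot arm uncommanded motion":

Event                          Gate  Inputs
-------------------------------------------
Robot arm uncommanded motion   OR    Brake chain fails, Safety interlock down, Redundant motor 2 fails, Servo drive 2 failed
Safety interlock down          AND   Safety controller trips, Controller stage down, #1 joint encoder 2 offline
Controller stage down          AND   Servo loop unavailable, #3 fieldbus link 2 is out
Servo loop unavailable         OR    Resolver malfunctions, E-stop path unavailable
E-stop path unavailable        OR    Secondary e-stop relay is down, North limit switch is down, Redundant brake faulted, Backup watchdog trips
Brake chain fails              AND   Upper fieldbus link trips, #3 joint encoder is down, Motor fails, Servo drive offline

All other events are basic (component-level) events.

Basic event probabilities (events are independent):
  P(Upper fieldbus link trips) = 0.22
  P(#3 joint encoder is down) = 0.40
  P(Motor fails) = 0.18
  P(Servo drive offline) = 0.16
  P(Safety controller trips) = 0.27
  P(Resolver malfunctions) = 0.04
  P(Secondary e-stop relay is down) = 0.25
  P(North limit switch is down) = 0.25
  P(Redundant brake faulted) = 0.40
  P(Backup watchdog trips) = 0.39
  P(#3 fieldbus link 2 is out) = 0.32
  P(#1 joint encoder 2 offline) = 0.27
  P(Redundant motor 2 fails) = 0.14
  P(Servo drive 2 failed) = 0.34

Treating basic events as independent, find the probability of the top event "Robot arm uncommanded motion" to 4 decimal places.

P(Brake chain fails) [AND] = 0.22 × 0.40 × 0.18 × 0.16 = 0.002534
P(E-stop path unavailable) [OR] = 1 − (1−0.25) × (1−0.25) × (1−0.40) × (1−0.39) = 0.794125
P(Servo loop unavailable) [OR] = 1 − (1−0.04) × (1−0.794125) = 0.802360
P(Controller stage down) [AND] = 0.802360 × 0.32 = 0.256755
P(Safety interlock down) [AND] = 0.27 × 0.256755 × 0.27 = 0.018717
P(Robot arm uncommanded motion) [OR] = 1 − (1−0.002534) × (1−0.018717) × (1−0.14) × (1−0.34) = 0.444435
Rounded to 4 decimal places: P(Robot arm uncommanded motion) ≈ 0.4444.

0.4444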